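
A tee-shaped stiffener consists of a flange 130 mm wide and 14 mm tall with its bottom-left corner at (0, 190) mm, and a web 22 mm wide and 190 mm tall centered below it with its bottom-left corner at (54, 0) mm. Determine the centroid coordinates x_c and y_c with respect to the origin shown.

x_c = 65.00 mm, y_c = 125.94 mm

web: A = 22 × 190 = 4180.00, centroid at (65.00, 95.00).
flange: A = 130 × 14 = 1820.00, centroid at (65.00, 197.00).
ΣA = 6000.00 mm², ΣAx_c = 390000.00 mm³, ΣAy_c = 755640.00 mm³.
x_c = 390000.00/6000.00 = 65.00 mm; y_c = 755640.00/6000.00 = 125.94 mm.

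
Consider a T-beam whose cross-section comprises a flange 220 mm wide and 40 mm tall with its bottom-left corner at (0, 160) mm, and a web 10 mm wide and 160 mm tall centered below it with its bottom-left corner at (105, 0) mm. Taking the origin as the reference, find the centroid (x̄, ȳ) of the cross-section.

web: A = 10 × 160 = 1600.00, centroid at (110.00, 80.00).
flange: A = 220 × 40 = 8800.00, centroid at (110.00, 180.00).
ΣA = 10400.00 mm², ΣAx̄ = 1144000.00 mm³, ΣAȳ = 1712000.00 mm³.
x̄ = 1144000.00/10400.00 = 110.00 mm; ȳ = 1712000.00/10400.00 = 164.62 mm.

x̄ = 110.00 mm, ȳ = 164.62 mm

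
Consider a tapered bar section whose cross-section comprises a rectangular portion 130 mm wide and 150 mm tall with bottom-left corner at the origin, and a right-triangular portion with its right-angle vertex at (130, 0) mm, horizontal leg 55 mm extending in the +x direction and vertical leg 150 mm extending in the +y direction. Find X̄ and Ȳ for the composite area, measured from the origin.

rectangular portion: A = 130 × 150 = 19500.00, centroid at (65.00, 75.00).
triangular portion: A = ½·55·150 = 4125.00, centroid at (148.33, 50.00).
ΣA = 23625.00 mm²
ΣAX̄ = (19500.00)(65.00) + (4125.00)(148.33) = 1879375.00 mm³
ΣAȲ = (19500.00)(75.00) + (4125.00)(50.00) = 1668750.00 mm³
X̄ = 1879375.00 / 23625.00 = 79.55 mm
Ȳ = 1668750.00 / 23625.00 = 70.63 mm

X̄ = 79.55 mm, Ȳ = 70.63 mm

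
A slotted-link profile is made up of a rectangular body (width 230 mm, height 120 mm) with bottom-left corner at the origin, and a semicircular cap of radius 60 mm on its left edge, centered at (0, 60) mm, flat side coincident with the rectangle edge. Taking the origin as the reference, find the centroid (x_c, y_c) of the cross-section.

x_c = 91.11 mm, y_c = 60.00 mm

Part | A | x̄ᵢ | ȳᵢ | A·x̄ᵢ | A·ȳᵢ
rectangular body | 27600.00 | 115.00 | 60.00 | 3174000.00 | 1656000.00
semicircular end | 5654.87 | -25.46 | 60.00 | -144000.00 | 339292.01
Σ | 33254.87 |  |  | 3030000.00 | 1995292.01
x_c = 3030000.00 / 33254.87 = 91.11 mm
y_c = 1995292.01 / 33254.87 = 60.00 mm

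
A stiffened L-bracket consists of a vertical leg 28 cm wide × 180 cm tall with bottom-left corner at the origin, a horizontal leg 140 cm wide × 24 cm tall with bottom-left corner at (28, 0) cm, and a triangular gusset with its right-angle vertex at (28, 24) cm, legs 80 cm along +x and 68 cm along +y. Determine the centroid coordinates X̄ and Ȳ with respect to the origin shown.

vertical leg: A = 28 × 180 = 5040.00, centroid at (14.00, 90.00).
horizontal leg: A = 140 × 24 = 3360.00, centroid at (98.00, 12.00).
gusset: A = ½·80·68 = 2720.00, centroid at (54.67, 46.67).
ΣA = 11120.00 cm²
ΣAX̄ = (5040.00)(14.00) + (3360.00)(98.00) + (2720.00)(54.67) = 548533.33 cm³
ΣAȲ = (5040.00)(90.00) + (3360.00)(12.00) + (2720.00)(46.67) = 620853.33 cm³
X̄ = 548533.33 / 11120.00 = 49.33 cm
Ȳ = 620853.33 / 11120.00 = 55.83 cm

X̄ = 49.33 cm, Ȳ = 55.83 cm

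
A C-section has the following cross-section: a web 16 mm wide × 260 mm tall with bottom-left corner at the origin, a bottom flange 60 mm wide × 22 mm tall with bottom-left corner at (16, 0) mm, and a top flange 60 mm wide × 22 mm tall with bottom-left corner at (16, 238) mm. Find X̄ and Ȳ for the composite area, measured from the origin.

X̄ = 22.75 mm, Ȳ = 130.00 mm

web: A = 16 × 260 = 4160.00, centroid at (8.00, 130.00).
bottom flange: A = 60 × 22 = 1320.00, centroid at (46.00, 11.00).
top flange: A = 60 × 22 = 1320.00, centroid at (46.00, 249.00).
ΣA = 6800.00 mm², ΣAX̄ = 154720.00 mm³, ΣAȲ = 884000.00 mm³.
X̄ = 154720.00/6800.00 = 22.75 mm; Ȳ = 884000.00/6800.00 = 130.00 mm.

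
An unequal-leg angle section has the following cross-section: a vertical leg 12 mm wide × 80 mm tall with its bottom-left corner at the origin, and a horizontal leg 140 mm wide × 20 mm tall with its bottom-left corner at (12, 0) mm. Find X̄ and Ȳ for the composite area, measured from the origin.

X̄ = 62.60 mm, Ȳ = 17.66 mm

vertical leg: A = 12 × 80 = 960.00, centroid at (6.00, 40.00).
horizontal leg: A = 140 × 20 = 2800.00, centroid at (82.00, 10.00).
ΣA = 3760.00 mm², ΣAX̄ = 235360.00 mm³, ΣAȲ = 66400.00 mm³.
X̄ = 235360.00/3760.00 = 62.60 mm; Ȳ = 66400.00/3760.00 = 17.66 mm.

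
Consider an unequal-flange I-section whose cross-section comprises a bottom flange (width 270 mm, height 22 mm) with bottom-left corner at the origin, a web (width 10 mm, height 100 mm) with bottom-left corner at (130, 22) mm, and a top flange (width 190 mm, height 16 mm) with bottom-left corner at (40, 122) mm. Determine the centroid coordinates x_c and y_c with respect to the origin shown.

Part | A | x̄ᵢ | ȳᵢ | A·x̄ᵢ | A·ȳᵢ
bottom flange | 5940.00 | 135.00 | 11.00 | 801900.00 | 65340.00
web | 1000.00 | 135.00 | 72.00 | 135000.00 | 72000.00
top flange | 3040.00 | 135.00 | 130.00 | 410400.00 | 395200.00
Σ | 9980.00 |  |  | 1347300.00 | 532540.00
x_c = 1347300.00 / 9980.00 = 135.00 mm
y_c = 532540.00 / 9980.00 = 53.36 mm

x_c = 135.00 mm, y_c = 53.36 mm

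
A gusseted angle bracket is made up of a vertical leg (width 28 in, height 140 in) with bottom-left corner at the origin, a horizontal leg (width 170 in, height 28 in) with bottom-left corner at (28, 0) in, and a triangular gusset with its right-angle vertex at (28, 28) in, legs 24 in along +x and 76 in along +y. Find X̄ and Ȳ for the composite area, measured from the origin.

vertical leg: A = 28 × 140 = 3920.00, centroid at (14.00, 70.00).
horizontal leg: A = 170 × 28 = 4760.00, centroid at (113.00, 14.00).
gusset: A = ½·24·76 = 912.00, centroid at (36.00, 53.33).
ΣA = 9592.00 in², ΣAX̄ = 625592.00 in³, ΣAȲ = 389680.00 in³.
X̄ = 625592.00/9592.00 = 65.22 in; Ȳ = 389680.00/9592.00 = 40.63 in.

X̄ = 65.22 in, Ȳ = 40.63 in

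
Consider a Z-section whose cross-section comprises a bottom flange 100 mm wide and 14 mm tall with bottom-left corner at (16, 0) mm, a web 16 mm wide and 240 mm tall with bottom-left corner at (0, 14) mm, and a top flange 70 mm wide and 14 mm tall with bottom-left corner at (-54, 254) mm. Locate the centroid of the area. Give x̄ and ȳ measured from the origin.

x̄ = 16.80 mm, ȳ = 125.42 mm

Part | A | x̄ᵢ | ȳᵢ | A·x̄ᵢ | A·ȳᵢ
bottom flange | 1400.00 | 66.00 | 7.00 | 92400.00 | 9800.00
web | 3840.00 | 8.00 | 134.00 | 30720.00 | 514560.00
top flange | 980.00 | -19.00 | 261.00 | -18620.00 | 255780.00
Σ | 6220.00 |  |  | 104500.00 | 780140.00
x̄ = 104500.00 / 6220.00 = 16.80 mm
ȳ = 780140.00 / 6220.00 = 125.42 mm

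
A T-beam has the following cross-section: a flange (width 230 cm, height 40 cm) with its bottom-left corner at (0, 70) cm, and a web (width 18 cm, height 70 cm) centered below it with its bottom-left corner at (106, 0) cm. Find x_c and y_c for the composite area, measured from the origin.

x_c = 115.00 cm, y_c = 83.37 cm

web: A = 18 × 70 = 1260.00, centroid at (115.00, 35.00).
flange: A = 230 × 40 = 9200.00, centroid at (115.00, 90.00).
ΣA = 10460.00 cm²
ΣAx_c = (1260.00)(115.00) + (9200.00)(115.00) = 1202900.00 cm³
ΣAy_c = (1260.00)(35.00) + (9200.00)(90.00) = 872100.00 cm³
x_c = 1202900.00 / 10460.00 = 115.00 cm
y_c = 872100.00 / 10460.00 = 83.37 cm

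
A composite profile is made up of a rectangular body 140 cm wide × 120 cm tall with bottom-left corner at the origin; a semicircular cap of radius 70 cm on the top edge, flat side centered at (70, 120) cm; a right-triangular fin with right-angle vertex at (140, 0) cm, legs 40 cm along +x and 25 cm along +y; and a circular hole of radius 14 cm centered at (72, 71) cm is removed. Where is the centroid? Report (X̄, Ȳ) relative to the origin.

rectangular body: A = 140 × 120 = 16800.00, centroid at (70.00, 60.00).
semicircular top: A = ½π·70² = 7696.90, centroid at (70.00, 149.71).
triangular fin: A = ½·40·25 = 500.00, centroid at (153.33, 8.33).
hole: A = −π·14² = -615.75, centroid at (72.00, 71.00).
ΣA = 24381.15 cm²
ΣAX̄ = (16800.00)(70.00) + (7696.90)(70.00) + (500.00)(153.33) + (-615.75)(72.00) = 1747115.65 cm³
ΣAȲ = (16800.00)(60.00) + (7696.90)(149.71) + (500.00)(8.33) + (-615.75)(71.00) = 2120743.17 cm³
X̄ = 1747115.65 / 24381.15 = 71.66 cm
Ȳ = 2120743.17 / 24381.15 = 86.98 cm

X̄ = 71.66 cm, Ȳ = 86.98 cm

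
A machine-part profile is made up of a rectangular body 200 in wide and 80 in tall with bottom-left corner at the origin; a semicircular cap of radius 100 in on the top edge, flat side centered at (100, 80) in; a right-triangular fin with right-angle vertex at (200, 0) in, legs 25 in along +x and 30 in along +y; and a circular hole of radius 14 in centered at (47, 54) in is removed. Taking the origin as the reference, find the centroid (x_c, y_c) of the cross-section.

Part | A | x̄ᵢ | ȳᵢ | A·x̄ᵢ | A·ȳᵢ
rectangular body | 16000.00 | 100.00 | 40.00 | 1600000.00 | 640000.00
semicircular top | 15707.96 | 100.00 | 122.44 | 1570796.33 | 1923303.73
triangular fin | 375.00 | 208.33 | 10.00 | 78125.00 | 3750.00
hole | -615.75 | 47.00 | 54.00 | -28940.35 | -33250.62
Σ | 31467.21 |  |  | 3219980.98 | 2533803.11
x_c = 3219980.98 / 31467.21 = 102.33 in
y_c = 2533803.11 / 31467.21 = 80.52 in

x_c = 102.33 in, y_c = 80.52 in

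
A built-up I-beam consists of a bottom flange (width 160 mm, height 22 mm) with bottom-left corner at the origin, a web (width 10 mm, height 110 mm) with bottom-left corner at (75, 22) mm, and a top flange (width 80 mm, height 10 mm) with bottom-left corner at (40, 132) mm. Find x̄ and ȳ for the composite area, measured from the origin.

x̄ = 80.00 mm, ȳ = 42.99 mm

bottom flange: A = 160 × 22 = 3520.00, centroid at (80.00, 11.00).
web: A = 10 × 110 = 1100.00, centroid at (80.00, 77.00).
top flange: A = 80 × 10 = 800.00, centroid at (80.00, 137.00).
ΣA = 5420.00 mm², ΣAx̄ = 433600.00 mm³, ΣAȳ = 233020.00 mm³.
x̄ = 433600.00/5420.00 = 80.00 mm; ȳ = 233020.00/5420.00 = 42.99 mm.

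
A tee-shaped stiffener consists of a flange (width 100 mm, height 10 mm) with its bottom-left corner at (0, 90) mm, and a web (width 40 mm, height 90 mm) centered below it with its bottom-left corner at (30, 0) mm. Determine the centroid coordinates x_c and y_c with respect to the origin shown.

x_c = 50.00 mm, y_c = 55.87 mm

web: A = 40 × 90 = 3600.00, centroid at (50.00, 45.00).
flange: A = 100 × 10 = 1000.00, centroid at (50.00, 95.00).
ΣA = 4600.00 mm²
ΣAx_c = (3600.00)(50.00) + (1000.00)(50.00) = 230000.00 mm³
ΣAy_c = (3600.00)(45.00) + (1000.00)(95.00) = 257000.00 mm³
x_c = 230000.00 / 4600.00 = 50.00 mm
y_c = 257000.00 / 4600.00 = 55.87 mm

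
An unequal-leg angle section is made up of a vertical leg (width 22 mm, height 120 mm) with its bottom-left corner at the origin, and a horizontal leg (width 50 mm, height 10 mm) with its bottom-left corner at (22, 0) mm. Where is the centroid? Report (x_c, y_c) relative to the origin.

x_c = 16.73 mm, y_c = 51.24 mm

vertical leg: A = 22 × 120 = 2640.00, centroid at (11.00, 60.00).
horizontal leg: A = 50 × 10 = 500.00, centroid at (47.00, 5.00).
ΣA = 3140.00 mm²
ΣAx_c = (2640.00)(11.00) + (500.00)(47.00) = 52540.00 mm³
ΣAy_c = (2640.00)(60.00) + (500.00)(5.00) = 160900.00 mm³
x_c = 52540.00 / 3140.00 = 16.73 mm
y_c = 160900.00 / 3140.00 = 51.24 mm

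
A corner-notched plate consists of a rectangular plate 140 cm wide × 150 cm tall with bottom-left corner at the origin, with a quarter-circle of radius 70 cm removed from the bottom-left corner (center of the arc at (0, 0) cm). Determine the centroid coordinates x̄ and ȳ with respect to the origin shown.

x̄ = 79.04 cm, ȳ = 85.16 cm

plate: A = 140 × 150 = 21000.00, centroid at (70.00, 75.00).
removed quarter-circle: A = −¼π·70² = -3848.45, centroid at (29.71, 29.71).
ΣA = 17151.55 cm²
ΣAx̄ = (21000.00)(70.00) + (-3848.45)(29.71) = 1355666.67 cm³
ΣAȳ = (21000.00)(75.00) + (-3848.45)(29.71) = 1460666.67 cm³
x̄ = 1355666.67 / 17151.55 = 79.04 cm
ȳ = 1460666.67 / 17151.55 = 85.16 cm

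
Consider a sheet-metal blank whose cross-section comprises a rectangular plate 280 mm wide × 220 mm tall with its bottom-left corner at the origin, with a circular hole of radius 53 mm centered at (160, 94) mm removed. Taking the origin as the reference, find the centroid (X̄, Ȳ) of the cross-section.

X̄ = 136.66 mm, Ȳ = 112.68 mm

plate: A = 280 × 220 = 61600.00, centroid at (140.00, 110.00).
hole: A = −π·53² = -8824.73, centroid at (160.00, 94.00).
ΣA = 52775.27 mm²
ΣAX̄ = (61600.00)(140.00) + (-8824.73)(160.00) = 7212042.60 mm³
ΣAȲ = (61600.00)(110.00) + (-8824.73)(94.00) = 5946475.03 mm³
X̄ = 7212042.60 / 52775.27 = 136.66 mm
Ȳ = 5946475.03 / 52775.27 = 112.68 mm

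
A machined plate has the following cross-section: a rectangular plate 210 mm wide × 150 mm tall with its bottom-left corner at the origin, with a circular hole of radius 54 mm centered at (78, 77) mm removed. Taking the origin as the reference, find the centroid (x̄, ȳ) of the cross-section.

plate: A = 210 × 150 = 31500.00, centroid at (105.00, 75.00).
hole: A = −π·54² = -9160.88, centroid at (78.00, 77.00).
ΣA = 22339.12 mm²
ΣAx̄ = (31500.00)(105.00) + (-9160.88)(78.00) = 2592951.03 mm³
ΣAȳ = (31500.00)(75.00) + (-9160.88)(77.00) = 1657111.92 mm³
x̄ = 2592951.03 / 22339.12 = 116.07 mm
ȳ = 1657111.92 / 22339.12 = 74.18 mm

x̄ = 116.07 mm, ȳ = 74.18 mm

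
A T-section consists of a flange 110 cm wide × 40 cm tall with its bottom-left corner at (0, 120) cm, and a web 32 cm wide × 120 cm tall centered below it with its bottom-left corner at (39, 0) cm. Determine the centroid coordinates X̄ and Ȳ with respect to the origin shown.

X̄ = 55.00 cm, Ȳ = 102.72 cm

web: A = 32 × 120 = 3840.00, centroid at (55.00, 60.00).
flange: A = 110 × 40 = 4400.00, centroid at (55.00, 140.00).
ΣA = 8240.00 cm²
ΣAX̄ = (3840.00)(55.00) + (4400.00)(55.00) = 453200.00 cm³
ΣAȲ = (3840.00)(60.00) + (4400.00)(140.00) = 846400.00 cm³
X̄ = 453200.00 / 8240.00 = 55.00 cm
Ȳ = 846400.00 / 8240.00 = 102.72 cm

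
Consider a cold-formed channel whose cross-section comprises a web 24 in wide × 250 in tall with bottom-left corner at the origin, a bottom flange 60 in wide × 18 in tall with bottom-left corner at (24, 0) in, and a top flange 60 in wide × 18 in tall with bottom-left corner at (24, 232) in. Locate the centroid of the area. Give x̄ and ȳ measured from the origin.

x̄ = 23.12 in, ȳ = 125.00 in

web: A = 24 × 250 = 6000.00, centroid at (12.00, 125.00).
bottom flange: A = 60 × 18 = 1080.00, centroid at (54.00, 9.00).
top flange: A = 60 × 18 = 1080.00, centroid at (54.00, 241.00).
ΣA = 8160.00 in²
ΣAx̄ = (6000.00)(12.00) + (1080.00)(54.00) + (1080.00)(54.00) = 188640.00 in³
ΣAȳ = (6000.00)(125.00) + (1080.00)(9.00) + (1080.00)(241.00) = 1020000.00 in³
x̄ = 188640.00 / 8160.00 = 23.12 in
ȳ = 1020000.00 / 8160.00 = 125.00 in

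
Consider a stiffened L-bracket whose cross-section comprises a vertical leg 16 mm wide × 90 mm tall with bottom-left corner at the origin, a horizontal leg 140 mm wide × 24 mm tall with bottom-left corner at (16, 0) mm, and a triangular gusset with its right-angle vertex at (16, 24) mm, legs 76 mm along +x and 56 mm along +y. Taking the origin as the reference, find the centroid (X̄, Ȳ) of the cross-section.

X̄ = 56.07 mm, Ȳ = 28.28 mm

vertical leg: A = 16 × 90 = 1440.00, centroid at (8.00, 45.00).
horizontal leg: A = 140 × 24 = 3360.00, centroid at (86.00, 12.00).
gusset: A = ½·76·56 = 2128.00, centroid at (41.33, 42.67).
ΣA = 6928.00 mm², ΣAX̄ = 388437.33 mm³, ΣAȲ = 195914.67 mm³.
X̄ = 388437.33/6928.00 = 56.07 mm; Ȳ = 195914.67/6928.00 = 28.28 mm.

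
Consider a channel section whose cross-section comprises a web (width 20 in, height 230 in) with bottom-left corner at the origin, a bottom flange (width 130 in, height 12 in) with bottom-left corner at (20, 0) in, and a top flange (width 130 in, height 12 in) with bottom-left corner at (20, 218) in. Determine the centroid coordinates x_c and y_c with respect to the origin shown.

web: A = 20 × 230 = 4600.00, centroid at (10.00, 115.00).
bottom flange: A = 130 × 12 = 1560.00, centroid at (85.00, 6.00).
top flange: A = 130 × 12 = 1560.00, centroid at (85.00, 224.00).
ΣA = 7720.00 in², ΣAx_c = 311200.00 in³, ΣAy_c = 887800.00 in³.
x_c = 311200.00/7720.00 = 40.31 in; y_c = 887800.00/7720.00 = 115.00 in.

x_c = 40.31 in, y_c = 115.00 in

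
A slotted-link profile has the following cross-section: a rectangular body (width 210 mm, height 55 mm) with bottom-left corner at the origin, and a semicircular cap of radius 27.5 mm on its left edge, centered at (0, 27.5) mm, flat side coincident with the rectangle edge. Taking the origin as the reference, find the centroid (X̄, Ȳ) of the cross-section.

rectangular body: A = 210 × 55 = 11550.00, centroid at (105.00, 27.50).
semicircular end: A = ½π·27.5² = 1187.91, centroid at (-11.67, 27.50).
ΣA = 12737.91 mm², ΣAX̄ = 1198885.42 mm³, ΣAȲ = 350292.65 mm³.
X̄ = 1198885.42/12737.91 = 94.12 mm; Ȳ = 350292.65/12737.91 = 27.50 mm.

X̄ = 94.12 mm, Ȳ = 27.50 mm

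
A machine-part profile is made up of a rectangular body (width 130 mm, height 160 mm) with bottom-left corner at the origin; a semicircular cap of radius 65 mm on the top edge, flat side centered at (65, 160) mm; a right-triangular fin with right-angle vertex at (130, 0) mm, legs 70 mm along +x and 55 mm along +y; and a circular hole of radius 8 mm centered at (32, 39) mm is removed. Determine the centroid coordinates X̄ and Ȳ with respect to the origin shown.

Part | A | x̄ᵢ | ȳᵢ | A·x̄ᵢ | A·ȳᵢ
rectangular body | 20800.00 | 65.00 | 80.00 | 1352000.00 | 1664000.00
semicircular top | 6636.61 | 65.00 | 187.59 | 431379.94 | 1244941.65
triangular fin | 1925.00 | 153.33 | 18.33 | 295166.67 | 35291.67
hole | -201.06 | 32.00 | 39.00 | -6433.98 | -7841.42
Σ | 29160.55 |  |  | 2072112.63 | 2936391.90
X̄ = 2072112.63 / 29160.55 = 71.06 mm
Ȳ = 2936391.90 / 29160.55 = 100.70 mm

X̄ = 71.06 mm, Ȳ = 100.70 mm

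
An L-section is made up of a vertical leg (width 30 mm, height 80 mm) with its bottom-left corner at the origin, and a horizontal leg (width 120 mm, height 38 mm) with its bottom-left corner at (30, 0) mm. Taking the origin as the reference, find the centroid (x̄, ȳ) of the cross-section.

vertical leg: A = 30 × 80 = 2400.00, centroid at (15.00, 40.00).
horizontal leg: A = 120 × 38 = 4560.00, centroid at (90.00, 19.00).
ΣA = 6960.00 mm²
ΣAx̄ = (2400.00)(15.00) + (4560.00)(90.00) = 446400.00 mm³
ΣAȳ = (2400.00)(40.00) + (4560.00)(19.00) = 182640.00 mm³
x̄ = 446400.00 / 6960.00 = 64.14 mm
ȳ = 182640.00 / 6960.00 = 26.24 mm

x̄ = 64.14 mm, ȳ = 26.24 mm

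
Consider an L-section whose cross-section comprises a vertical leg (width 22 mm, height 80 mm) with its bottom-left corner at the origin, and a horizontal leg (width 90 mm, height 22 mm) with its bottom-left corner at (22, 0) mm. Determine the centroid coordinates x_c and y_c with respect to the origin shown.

x_c = 40.65 mm, y_c = 24.65 mm

Part | A | x̄ᵢ | ȳᵢ | A·x̄ᵢ | A·ȳᵢ
vertical leg | 1760.00 | 11.00 | 40.00 | 19360.00 | 70400.00
horizontal leg | 1980.00 | 67.00 | 11.00 | 132660.00 | 21780.00
Σ | 3740.00 |  |  | 152020.00 | 92180.00
x_c = 152020.00 / 3740.00 = 40.65 mm
y_c = 92180.00 / 3740.00 = 24.65 mm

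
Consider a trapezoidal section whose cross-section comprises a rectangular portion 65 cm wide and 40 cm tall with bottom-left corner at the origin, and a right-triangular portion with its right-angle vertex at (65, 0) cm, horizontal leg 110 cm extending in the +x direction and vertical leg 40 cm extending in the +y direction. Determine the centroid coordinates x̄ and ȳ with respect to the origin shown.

Part | A | x̄ᵢ | ȳᵢ | A·x̄ᵢ | A·ȳᵢ
rectangular portion | 2600.00 | 32.50 | 20.00 | 84500.00 | 52000.00
triangular portion | 2200.00 | 101.67 | 13.33 | 223666.67 | 29333.33
Σ | 4800.00 |  |  | 308166.67 | 81333.33
x̄ = 308166.67 / 4800.00 = 64.20 cm
ȳ = 81333.33 / 4800.00 = 16.94 cm

x̄ = 64.20 cm, ȳ = 16.94 cm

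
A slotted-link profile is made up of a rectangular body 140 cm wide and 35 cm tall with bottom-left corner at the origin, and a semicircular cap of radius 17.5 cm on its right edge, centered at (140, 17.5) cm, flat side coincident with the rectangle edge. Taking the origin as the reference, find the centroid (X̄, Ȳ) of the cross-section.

rectangular body: A = 140 × 35 = 4900.00, centroid at (70.00, 17.50).
semicircular end: A = ½π·17.5² = 481.06, centroid at (147.43, 17.50).
ΣA = 5381.06 cm²
ΣAX̄ = (4900.00)(70.00) + (481.06)(147.43) = 413920.81 cm³
ΣAȲ = (4900.00)(17.50) + (481.06)(17.50) = 94168.49 cm³
X̄ = 413920.81 / 5381.06 = 76.92 cm
Ȳ = 94168.49 / 5381.06 = 17.50 cm

X̄ = 76.92 cm, Ȳ = 17.50 cm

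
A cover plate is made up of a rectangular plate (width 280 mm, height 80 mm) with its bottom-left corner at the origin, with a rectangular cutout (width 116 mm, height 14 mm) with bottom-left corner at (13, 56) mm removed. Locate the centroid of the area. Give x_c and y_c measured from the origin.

x_c = 145.39 mm, y_c = 38.20 mm

Part | A | x̄ᵢ | ȳᵢ | A·x̄ᵢ | A·ȳᵢ
plate | 22400.00 | 140.00 | 40.00 | 3136000.00 | 896000.00
hole | -1624.00 | 71.00 | 63.00 | -115304.00 | -102312.00
Σ | 20776.00 |  |  | 3020696.00 | 793688.00
x_c = 3020696.00 / 20776.00 = 145.39 mm
y_c = 793688.00 / 20776.00 = 38.20 mm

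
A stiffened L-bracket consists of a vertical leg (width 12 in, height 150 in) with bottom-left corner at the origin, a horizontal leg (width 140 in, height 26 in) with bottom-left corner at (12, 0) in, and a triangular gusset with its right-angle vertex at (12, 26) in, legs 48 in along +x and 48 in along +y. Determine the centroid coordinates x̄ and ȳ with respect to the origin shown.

Part | A | x̄ᵢ | ȳᵢ | A·x̄ᵢ | A·ȳᵢ
vertical leg | 1800.00 | 6.00 | 75.00 | 10800.00 | 135000.00
horizontal leg | 3640.00 | 82.00 | 13.00 | 298480.00 | 47320.00
gusset | 1152.00 | 28.00 | 42.00 | 32256.00 | 48384.00
Σ | 6592.00 |  |  | 341536.00 | 230704.00
x̄ = 341536.00 / 6592.00 = 51.81 in
ȳ = 230704.00 / 6592.00 = 35.00 in

x̄ = 51.81 in, ȳ = 35.00 in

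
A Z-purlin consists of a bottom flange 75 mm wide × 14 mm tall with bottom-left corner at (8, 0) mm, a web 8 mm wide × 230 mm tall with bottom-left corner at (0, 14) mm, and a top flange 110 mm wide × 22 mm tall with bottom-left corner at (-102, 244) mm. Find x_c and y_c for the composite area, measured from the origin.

Part | A | x̄ᵢ | ȳᵢ | A·x̄ᵢ | A·ȳᵢ
bottom flange | 1050.00 | 45.50 | 7.00 | 47775.00 | 7350.00
web | 1840.00 | 4.00 | 129.00 | 7360.00 | 237360.00
top flange | 2420.00 | -47.00 | 255.00 | -113740.00 | 617100.00
Σ | 5310.00 |  |  | -58605.00 | 861810.00
x_c = -58605.00 / 5310.00 = -11.04 mm
y_c = 861810.00 / 5310.00 = 162.30 mm

x_c = -11.04 mm, y_c = 162.30 mm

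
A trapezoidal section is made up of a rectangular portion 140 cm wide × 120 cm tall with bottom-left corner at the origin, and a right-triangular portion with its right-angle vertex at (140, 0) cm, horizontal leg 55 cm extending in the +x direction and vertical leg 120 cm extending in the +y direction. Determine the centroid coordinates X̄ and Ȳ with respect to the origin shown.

rectangular portion: A = 140 × 120 = 16800.00, centroid at (70.00, 60.00).
triangular portion: A = ½·55·120 = 3300.00, centroid at (158.33, 40.00).
ΣA = 20100.00 cm², ΣAX̄ = 1698500.00 cm³, ΣAȲ = 1140000.00 cm³.
X̄ = 1698500.00/20100.00 = 84.50 cm; Ȳ = 1140000.00/20100.00 = 56.72 cm.

X̄ = 84.50 cm, Ȳ = 56.72 cm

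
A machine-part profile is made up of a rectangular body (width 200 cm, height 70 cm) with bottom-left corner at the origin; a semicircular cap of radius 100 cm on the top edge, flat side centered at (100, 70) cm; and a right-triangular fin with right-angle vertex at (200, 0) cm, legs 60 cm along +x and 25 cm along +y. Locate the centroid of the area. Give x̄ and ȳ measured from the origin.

x̄ = 102.95 cm, ȳ = 74.28 cm

rectangular body: A = 200 × 70 = 14000.00, centroid at (100.00, 35.00).
semicircular top: A = ½π·100² = 15707.96, centroid at (100.00, 112.44).
triangular fin: A = ½·60·25 = 750.00, centroid at (220.00, 8.33).
ΣA = 30457.96 cm²
ΣAx̄ = (14000.00)(100.00) + (15707.96)(100.00) + (750.00)(220.00) = 3135796.33 cm³
ΣAȳ = (14000.00)(35.00) + (15707.96)(112.44) + (750.00)(8.33) = 2262474.10 cm³
x̄ = 3135796.33 / 30457.96 = 102.95 cm
ȳ = 2262474.10 / 30457.96 = 74.28 cm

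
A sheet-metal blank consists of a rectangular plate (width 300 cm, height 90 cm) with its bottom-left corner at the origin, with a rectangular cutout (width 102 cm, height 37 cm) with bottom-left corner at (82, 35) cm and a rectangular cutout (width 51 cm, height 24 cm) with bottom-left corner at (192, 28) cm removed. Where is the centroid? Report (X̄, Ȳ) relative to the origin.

X̄ = 149.16 cm, Ȳ = 43.82 cm

plate: A = 300 × 90 = 27000.00, centroid at (150.00, 45.00).
hole 1: A = −(102 × 37) = -3774.00, centroid at (133.00, 53.50).
hole 2: A = −(51 × 24) = -1224.00, centroid at (217.50, 40.00).
ΣA = 22002.00 cm²
ΣAX̄ = (27000.00)(150.00) + (-3774.00)(133.00) + (-1224.00)(217.50) = 3281838.00 cm³
ΣAȲ = (27000.00)(45.00) + (-3774.00)(53.50) + (-1224.00)(40.00) = 964131.00 cm³
X̄ = 3281838.00 / 22002.00 = 149.16 cm
Ȳ = 964131.00 / 22002.00 = 43.82 cm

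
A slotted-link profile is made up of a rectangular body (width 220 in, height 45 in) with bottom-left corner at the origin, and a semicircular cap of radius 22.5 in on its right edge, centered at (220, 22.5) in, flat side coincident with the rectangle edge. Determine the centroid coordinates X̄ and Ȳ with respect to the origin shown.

rectangular body: A = 220 × 45 = 9900.00, centroid at (110.00, 22.50).
semicircular end: A = ½π·22.5² = 795.22, centroid at (229.55, 22.50).
ΣA = 10695.22 in², ΣAX̄ = 1271541.19 in³, ΣAȲ = 240642.35 in³.
X̄ = 1271541.19/10695.22 = 118.89 in; Ȳ = 240642.35/10695.22 = 22.50 in.

X̄ = 118.89 in, Ȳ = 22.50 in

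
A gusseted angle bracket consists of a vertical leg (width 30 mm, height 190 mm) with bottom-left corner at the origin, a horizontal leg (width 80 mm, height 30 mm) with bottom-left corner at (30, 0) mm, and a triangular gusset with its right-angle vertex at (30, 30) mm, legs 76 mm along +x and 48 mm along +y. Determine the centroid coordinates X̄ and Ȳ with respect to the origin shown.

X̄ = 35.71 mm, Ȳ = 66.65 mm

vertical leg: A = 30 × 190 = 5700.00, centroid at (15.00, 95.00).
horizontal leg: A = 80 × 30 = 2400.00, centroid at (70.00, 15.00).
gusset: A = ½·76·48 = 1824.00, centroid at (55.33, 46.00).
ΣA = 9924.00 mm², ΣAX̄ = 354428.00 mm³, ΣAȲ = 661404.00 mm³.
X̄ = 354428.00/9924.00 = 35.71 mm; Ȳ = 661404.00/9924.00 = 66.65 mm.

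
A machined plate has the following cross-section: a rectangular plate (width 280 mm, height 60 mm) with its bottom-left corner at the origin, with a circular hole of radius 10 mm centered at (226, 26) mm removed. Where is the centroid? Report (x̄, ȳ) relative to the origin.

Part | A | x̄ᵢ | ȳᵢ | A·x̄ᵢ | A·ȳᵢ
plate | 16800.00 | 140.00 | 30.00 | 2352000.00 | 504000.00
hole | -314.16 | 226.00 | 26.00 | -70999.99 | -8168.14
Σ | 16485.84 |  |  | 2281000.01 | 495831.86
x̄ = 2281000.01 / 16485.84 = 138.36 mm
ȳ = 495831.86 / 16485.84 = 30.08 mm

x̄ = 138.36 mm, ȳ = 30.08 mm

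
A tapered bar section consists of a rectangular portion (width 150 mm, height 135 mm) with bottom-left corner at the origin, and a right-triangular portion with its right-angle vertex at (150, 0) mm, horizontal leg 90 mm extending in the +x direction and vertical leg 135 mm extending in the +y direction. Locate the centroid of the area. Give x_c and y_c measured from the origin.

x_c = 99.23 mm, y_c = 62.31 mm

rectangular portion: A = 150 × 135 = 20250.00, centroid at (75.00, 67.50).
triangular portion: A = ½·90·135 = 6075.00, centroid at (180.00, 45.00).
ΣA = 26325.00 mm²
ΣAx_c = (20250.00)(75.00) + (6075.00)(180.00) = 2612250.00 mm³
ΣAy_c = (20250.00)(67.50) + (6075.00)(45.00) = 1640250.00 mm³
x_c = 2612250.00 / 26325.00 = 99.23 mm
y_c = 1640250.00 / 26325.00 = 62.31 mm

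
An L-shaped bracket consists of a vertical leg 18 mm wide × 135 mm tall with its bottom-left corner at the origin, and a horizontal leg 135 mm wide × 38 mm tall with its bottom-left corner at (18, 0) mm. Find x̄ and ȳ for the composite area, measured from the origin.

x̄ = 60.91 mm, ȳ = 34.59 mm

vertical leg: A = 18 × 135 = 2430.00, centroid at (9.00, 67.50).
horizontal leg: A = 135 × 38 = 5130.00, centroid at (85.50, 19.00).
ΣA = 7560.00 mm², ΣAx̄ = 460485.00 mm³, ΣAȳ = 261495.00 mm³.
x̄ = 460485.00/7560.00 = 60.91 mm; ȳ = 261495.00/7560.00 = 34.59 mm.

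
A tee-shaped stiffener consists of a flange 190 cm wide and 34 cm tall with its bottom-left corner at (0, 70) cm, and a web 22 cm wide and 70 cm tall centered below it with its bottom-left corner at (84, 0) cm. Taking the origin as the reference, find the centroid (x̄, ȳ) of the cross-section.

x̄ = 95.00 cm, ȳ = 76.99 cm

web: A = 22 × 70 = 1540.00, centroid at (95.00, 35.00).
flange: A = 190 × 34 = 6460.00, centroid at (95.00, 87.00).
ΣA = 8000.00 cm², ΣAx̄ = 760000.00 cm³, ΣAȳ = 615920.00 cm³.
x̄ = 760000.00/8000.00 = 95.00 cm; ȳ = 615920.00/8000.00 = 76.99 cm.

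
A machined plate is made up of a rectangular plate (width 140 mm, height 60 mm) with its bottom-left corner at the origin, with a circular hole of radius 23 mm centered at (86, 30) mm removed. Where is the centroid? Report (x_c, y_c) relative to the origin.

x_c = 66.05 mm, y_c = 30.00 mm

plate: A = 140 × 60 = 8400.00, centroid at (70.00, 30.00).
hole: A = −π·23² = -1661.90, centroid at (86.00, 30.00).
ΣA = 6738.10 mm², ΣAx_c = 445076.38 mm³, ΣAy_c = 202142.92 mm³.
x_c = 445076.38/6738.10 = 66.05 mm; y_c = 202142.92/6738.10 = 30.00 mm.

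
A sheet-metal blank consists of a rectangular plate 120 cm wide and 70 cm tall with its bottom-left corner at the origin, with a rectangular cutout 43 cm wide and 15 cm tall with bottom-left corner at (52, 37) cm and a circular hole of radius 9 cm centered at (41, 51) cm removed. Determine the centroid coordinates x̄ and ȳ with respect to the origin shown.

plate: A = 120 × 70 = 8400.00, centroid at (60.00, 35.00).
hole 1: A = −(43 × 15) = -645.00, centroid at (73.50, 44.50).
hole 2: A = −π·9² = -254.47, centroid at (41.00, 51.00).
ΣA = 7500.53 cm²
ΣAx̄ = (8400.00)(60.00) + (-645.00)(73.50) + (-254.47)(41.00) = 446159.27 cm³
ΣAȳ = (8400.00)(35.00) + (-645.00)(44.50) + (-254.47)(51.00) = 252319.58 cm³
x̄ = 446159.27 / 7500.53 = 59.48 cm
ȳ = 252319.58 / 7500.53 = 33.64 cm

x̄ = 59.48 cm, ȳ = 33.64 cm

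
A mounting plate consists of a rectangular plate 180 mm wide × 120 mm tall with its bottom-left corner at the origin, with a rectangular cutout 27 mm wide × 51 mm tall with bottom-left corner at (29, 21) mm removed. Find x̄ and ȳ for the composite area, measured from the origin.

x̄ = 93.23 mm, ȳ = 60.92 mm

plate: A = 180 × 120 = 21600.00, centroid at (90.00, 60.00).
hole: A = −(27 × 51) = -1377.00, centroid at (42.50, 46.50).
ΣA = 20223.00 mm²
ΣAx̄ = (21600.00)(90.00) + (-1377.00)(42.50) = 1885477.50 mm³
ΣAȳ = (21600.00)(60.00) + (-1377.00)(46.50) = 1231969.50 mm³
x̄ = 1885477.50 / 20223.00 = 93.23 mm
ȳ = 1231969.50 / 20223.00 = 60.92 mm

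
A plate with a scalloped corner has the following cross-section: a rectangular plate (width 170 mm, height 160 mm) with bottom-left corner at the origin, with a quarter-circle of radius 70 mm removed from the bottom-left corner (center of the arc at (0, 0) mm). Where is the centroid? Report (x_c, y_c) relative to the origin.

x_c = 94.11 mm, y_c = 88.29 mm

Part | A | x̄ᵢ | ȳᵢ | A·x̄ᵢ | A·ȳᵢ
plate | 27200.00 | 85.00 | 80.00 | 2312000.00 | 2176000.00
removed quarter-circle | -3848.45 | 29.71 | 29.71 | -114333.33 | -114333.33
Σ | 23351.55 |  |  | 2197666.67 | 2061666.67
x_c = 2197666.67 / 23351.55 = 94.11 mm
y_c = 2061666.67 / 23351.55 = 88.29 mm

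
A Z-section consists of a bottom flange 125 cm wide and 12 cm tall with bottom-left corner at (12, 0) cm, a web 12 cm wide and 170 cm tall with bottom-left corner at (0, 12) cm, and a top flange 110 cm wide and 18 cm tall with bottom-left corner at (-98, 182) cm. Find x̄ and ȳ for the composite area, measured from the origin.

x̄ = 7.04 cm, ȳ = 105.99 cm

bottom flange: A = 125 × 12 = 1500.00, centroid at (74.50, 6.00).
web: A = 12 × 170 = 2040.00, centroid at (6.00, 97.00).
top flange: A = 110 × 18 = 1980.00, centroid at (-43.00, 191.00).
ΣA = 5520.00 cm², ΣAx̄ = 38850.00 cm³, ΣAȳ = 585060.00 cm³.
x̄ = 38850.00/5520.00 = 7.04 cm; ȳ = 585060.00/5520.00 = 105.99 cm.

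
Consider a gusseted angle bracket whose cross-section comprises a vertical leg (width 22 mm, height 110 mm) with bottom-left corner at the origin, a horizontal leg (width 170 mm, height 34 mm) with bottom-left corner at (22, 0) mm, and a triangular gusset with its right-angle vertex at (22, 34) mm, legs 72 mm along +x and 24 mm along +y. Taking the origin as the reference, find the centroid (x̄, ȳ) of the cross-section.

x̄ = 75.55 mm, ȳ = 29.53 mm

vertical leg: A = 22 × 110 = 2420.00, centroid at (11.00, 55.00).
horizontal leg: A = 170 × 34 = 5780.00, centroid at (107.00, 17.00).
gusset: A = ½·72·24 = 864.00, centroid at (46.00, 42.00).
ΣA = 9064.00 mm², ΣAx̄ = 684824.00 mm³, ΣAȳ = 267648.00 mm³.
x̄ = 684824.00/9064.00 = 75.55 mm; ȳ = 267648.00/9064.00 = 29.53 mm.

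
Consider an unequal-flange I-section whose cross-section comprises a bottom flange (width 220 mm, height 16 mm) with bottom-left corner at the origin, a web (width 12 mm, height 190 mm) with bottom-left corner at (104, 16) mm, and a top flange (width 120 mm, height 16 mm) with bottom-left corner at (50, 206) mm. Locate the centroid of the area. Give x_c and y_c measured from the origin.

x_c = 110.00 mm, y_c = 89.65 mm

bottom flange: A = 220 × 16 = 3520.00, centroid at (110.00, 8.00).
web: A = 12 × 190 = 2280.00, centroid at (110.00, 111.00).
top flange: A = 120 × 16 = 1920.00, centroid at (110.00, 214.00).
ΣA = 7720.00 mm², ΣAx_c = 849200.00 mm³, ΣAy_c = 692120.00 mm³.
x_c = 849200.00/7720.00 = 110.00 mm; y_c = 692120.00/7720.00 = 89.65 mm.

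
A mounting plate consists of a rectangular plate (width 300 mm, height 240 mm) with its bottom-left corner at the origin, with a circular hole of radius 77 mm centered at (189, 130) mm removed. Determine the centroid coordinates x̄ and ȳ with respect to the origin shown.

x̄ = 136.39 mm, ȳ = 116.51 mm

Part | A | x̄ᵢ | ȳᵢ | A·x̄ᵢ | A·ȳᵢ
plate | 72000.00 | 150.00 | 120.00 | 10800000.00 | 8640000.00
hole | -18626.50 | 189.00 | 130.00 | -3520409.04 | -2421445.37
Σ | 53373.50 |  |  | 7279590.96 | 6218554.63
x̄ = 7279590.96 / 53373.50 = 136.39 mm
ȳ = 6218554.63 / 53373.50 = 116.51 mm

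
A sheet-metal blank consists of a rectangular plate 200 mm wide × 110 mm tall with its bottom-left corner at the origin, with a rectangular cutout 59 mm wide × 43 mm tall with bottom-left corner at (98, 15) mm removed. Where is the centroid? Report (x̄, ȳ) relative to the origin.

x̄ = 96.42 mm, ȳ = 57.41 mm

Part | A | x̄ᵢ | ȳᵢ | A·x̄ᵢ | A·ȳᵢ
plate | 22000.00 | 100.00 | 55.00 | 2200000.00 | 1210000.00
hole | -2537.00 | 127.50 | 36.50 | -323467.50 | -92600.50
Σ | 19463.00 |  |  | 1876532.50 | 1117399.50
x̄ = 1876532.50 / 19463.00 = 96.42 mm
ȳ = 1117399.50 / 19463.00 = 57.41 mm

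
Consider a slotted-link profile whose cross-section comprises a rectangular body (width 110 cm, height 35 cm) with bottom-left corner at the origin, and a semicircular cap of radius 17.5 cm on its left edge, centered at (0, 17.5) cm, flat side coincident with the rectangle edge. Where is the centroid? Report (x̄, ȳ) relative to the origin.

rectangular body: A = 110 × 35 = 3850.00, centroid at (55.00, 17.50).
semicircular end: A = ½π·17.5² = 481.06, centroid at (-7.43, 17.50).
ΣA = 4331.06 cm²
ΣAx̄ = (3850.00)(55.00) + (481.06)(-7.43) = 208177.08 cm³
ΣAȳ = (3850.00)(17.50) + (481.06)(17.50) = 75793.49 cm³
x̄ = 208177.08 / 4331.06 = 48.07 cm
ȳ = 75793.49 / 4331.06 = 17.50 cm

x̄ = 48.07 cm, ȳ = 17.50 cm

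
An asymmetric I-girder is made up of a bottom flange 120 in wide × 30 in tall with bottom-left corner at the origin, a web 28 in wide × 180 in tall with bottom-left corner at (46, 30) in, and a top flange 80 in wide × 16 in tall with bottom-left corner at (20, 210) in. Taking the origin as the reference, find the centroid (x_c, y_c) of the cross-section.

Part | A | x̄ᵢ | ȳᵢ | A·x̄ᵢ | A·ȳᵢ
bottom flange | 3600.00 | 60.00 | 15.00 | 216000.00 | 54000.00
web | 5040.00 | 60.00 | 120.00 | 302400.00 | 604800.00
top flange | 1280.00 | 60.00 | 218.00 | 76800.00 | 279040.00
Σ | 9920.00 |  |  | 595200.00 | 937840.00
x_c = 595200.00 / 9920.00 = 60.00 in
y_c = 937840.00 / 9920.00 = 94.54 in

x_c = 60.00 in, y_c = 94.54 in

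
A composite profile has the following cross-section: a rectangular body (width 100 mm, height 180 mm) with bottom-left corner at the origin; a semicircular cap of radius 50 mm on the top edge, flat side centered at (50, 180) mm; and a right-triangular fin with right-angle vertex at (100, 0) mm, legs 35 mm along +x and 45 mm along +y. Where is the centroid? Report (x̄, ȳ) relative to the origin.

x̄ = 52.14 mm, ȳ = 106.63 mm

Part | A | x̄ᵢ | ȳᵢ | A·x̄ᵢ | A·ȳᵢ
rectangular body | 18000.00 | 50.00 | 90.00 | 900000.00 | 1620000.00
semicircular top | 3926.99 | 50.00 | 201.22 | 196349.54 | 790191.68
triangular fin | 787.50 | 111.67 | 15.00 | 87937.50 | 11812.50
Σ | 22714.49 |  |  | 1184287.04 | 2422004.18
x̄ = 1184287.04 / 22714.49 = 52.14 mm
ȳ = 2422004.18 / 22714.49 = 106.63 mm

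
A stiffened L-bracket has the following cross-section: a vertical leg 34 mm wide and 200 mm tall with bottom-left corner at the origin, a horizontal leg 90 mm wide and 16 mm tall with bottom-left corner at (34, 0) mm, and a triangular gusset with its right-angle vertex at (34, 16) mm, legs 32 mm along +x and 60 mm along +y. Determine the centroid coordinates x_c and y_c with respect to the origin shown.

vertical leg: A = 34 × 200 = 6800.00, centroid at (17.00, 100.00).
horizontal leg: A = 90 × 16 = 1440.00, centroid at (79.00, 8.00).
gusset: A = ½·32·60 = 960.00, centroid at (44.67, 36.00).
ΣA = 9200.00 mm², ΣAx_c = 272240.00 mm³, ΣAy_c = 726080.00 mm³.
x_c = 272240.00/9200.00 = 29.59 mm; y_c = 726080.00/9200.00 = 78.92 mm.

x_c = 29.59 mm, y_c = 78.92 mm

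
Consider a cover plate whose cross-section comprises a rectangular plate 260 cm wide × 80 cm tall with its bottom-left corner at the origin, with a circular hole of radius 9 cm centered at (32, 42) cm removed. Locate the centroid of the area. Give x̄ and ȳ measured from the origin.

x̄ = 131.21 cm, ȳ = 39.98 cm

plate: A = 260 × 80 = 20800.00, centroid at (130.00, 40.00).
hole: A = −π·9² = -254.47, centroid at (32.00, 42.00).
ΣA = 20545.53 cm², ΣAx̄ = 2695856.99 cm³, ΣAȳ = 821312.30 cm³.
x̄ = 2695856.99/20545.53 = 131.21 cm; ȳ = 821312.30/20545.53 = 39.98 cm.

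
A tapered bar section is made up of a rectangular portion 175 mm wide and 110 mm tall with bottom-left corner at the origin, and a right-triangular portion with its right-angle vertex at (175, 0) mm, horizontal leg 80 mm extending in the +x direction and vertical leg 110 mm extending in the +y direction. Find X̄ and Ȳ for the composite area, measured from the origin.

Part | A | x̄ᵢ | ȳᵢ | A·x̄ᵢ | A·ȳᵢ
rectangular portion | 19250.00 | 87.50 | 55.00 | 1684375.00 | 1058750.00
triangular portion | 4400.00 | 201.67 | 36.67 | 887333.33 | 161333.33
Σ | 23650.00 |  |  | 2571708.33 | 1220083.33
X̄ = 2571708.33 / 23650.00 = 108.74 mm
Ȳ = 1220083.33 / 23650.00 = 51.59 mm

X̄ = 108.74 mm, Ȳ = 51.59 mm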